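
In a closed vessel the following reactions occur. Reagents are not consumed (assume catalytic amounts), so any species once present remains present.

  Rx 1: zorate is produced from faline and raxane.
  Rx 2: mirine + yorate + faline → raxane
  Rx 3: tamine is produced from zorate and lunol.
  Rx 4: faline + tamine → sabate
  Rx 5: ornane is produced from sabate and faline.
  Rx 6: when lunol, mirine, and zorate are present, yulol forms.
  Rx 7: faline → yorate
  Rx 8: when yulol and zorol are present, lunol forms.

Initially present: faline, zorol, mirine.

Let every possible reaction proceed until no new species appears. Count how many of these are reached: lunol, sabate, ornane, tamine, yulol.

0

lunol would need yulol and zorol (Rx 8), but yulol never forms.
sabate would need faline and tamine (Rx 4), but tamine never forms.
ornane would need sabate and faline (Rx 5), but sabate never forms.
tamine would need zorate and lunol (Rx 3), but lunol never forms.
yulol would need lunol, mirine, and zorate (Rx 6), but lunol never forms.
None of the 5 are reached.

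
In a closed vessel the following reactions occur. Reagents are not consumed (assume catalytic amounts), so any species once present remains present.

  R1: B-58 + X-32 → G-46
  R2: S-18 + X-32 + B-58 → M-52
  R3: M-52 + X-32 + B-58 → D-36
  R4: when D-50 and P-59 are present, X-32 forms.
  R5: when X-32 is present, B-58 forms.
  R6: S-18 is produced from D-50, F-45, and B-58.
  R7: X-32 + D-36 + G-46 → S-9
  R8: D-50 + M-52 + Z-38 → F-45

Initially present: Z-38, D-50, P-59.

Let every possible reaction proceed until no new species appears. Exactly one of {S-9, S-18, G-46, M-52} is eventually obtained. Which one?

D-50 and P-59 present → X-32 forms (R4).
X-32 present → B-58 forms (R5).
B-58 and X-32 present → G-46 forms (R1).
S-18 would need D-50, F-45, and B-58 (R6), but F-45 never forms. S-9 would need X-32, D-36, and G-46 (R7), but D-36 never forms. M-52 would need S-18, X-32, and B-58 (R2), but S-18 never forms.

G-46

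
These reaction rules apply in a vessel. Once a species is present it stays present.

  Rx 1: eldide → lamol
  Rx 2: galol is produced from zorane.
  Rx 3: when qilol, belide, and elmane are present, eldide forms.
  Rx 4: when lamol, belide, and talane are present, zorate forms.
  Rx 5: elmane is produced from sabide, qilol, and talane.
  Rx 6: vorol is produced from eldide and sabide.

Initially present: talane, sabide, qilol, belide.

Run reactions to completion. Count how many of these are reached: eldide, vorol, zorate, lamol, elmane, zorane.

5

sabide, qilol, and talane present → elmane forms (Rx 5).
qilol, belide, and elmane present → eldide forms (Rx 3).
eldide and sabide present → vorol forms (Rx 6).
eldide present → lamol forms (Rx 1).
lamol, belide, and talane present → zorate forms (Rx 4).
eldide: reached.
vorol: reached.
zorate: reached.
lamol: reached.
elmane: reached.
No rule produces zorane, and it is not given.
Reached: eldide, vorol, zorate, lamol, and elmane — 5 of the 6.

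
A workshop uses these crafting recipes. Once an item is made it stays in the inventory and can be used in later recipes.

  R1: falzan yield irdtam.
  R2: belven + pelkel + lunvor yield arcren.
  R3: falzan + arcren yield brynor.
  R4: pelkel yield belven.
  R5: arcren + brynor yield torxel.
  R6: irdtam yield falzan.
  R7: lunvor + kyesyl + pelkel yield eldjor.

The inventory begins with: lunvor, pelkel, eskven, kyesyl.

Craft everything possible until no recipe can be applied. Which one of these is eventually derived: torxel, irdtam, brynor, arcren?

arcren

pelkel → belven (R4).
belven + pelkel + lunvor → arcren (R2).
brynor would need falzan and arcren (R3), but falzan is never obtained. irdtam would need falzan (R1), but falzan is never obtained. torxel would need arcren and brynor (R5), but brynor is never obtained.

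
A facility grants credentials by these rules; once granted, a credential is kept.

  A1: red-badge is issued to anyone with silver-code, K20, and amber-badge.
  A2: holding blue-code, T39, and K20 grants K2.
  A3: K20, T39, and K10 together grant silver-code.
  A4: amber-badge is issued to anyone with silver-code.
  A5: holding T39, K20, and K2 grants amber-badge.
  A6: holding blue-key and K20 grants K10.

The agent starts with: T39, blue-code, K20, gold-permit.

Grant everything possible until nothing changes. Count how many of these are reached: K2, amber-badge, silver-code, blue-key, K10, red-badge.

2

Holding blue-code, T39, and K20 grants K2 (A2).
Holding T39, K20, and K2 grants amber-badge (A5).
K2: reached.
amber-badge: reached.
silver-code would need K20, T39, and K10 (A3), but K10 is never granted.
No rule produces blue-key, and it is not given.
K10 would need blue-key and K20 (A6), but blue-key is never granted.
red-badge would need silver-code, K20, and amber-badge (A1), but silver-code is never granted.
Reached: K2 and amber-badge — 2 of the 6.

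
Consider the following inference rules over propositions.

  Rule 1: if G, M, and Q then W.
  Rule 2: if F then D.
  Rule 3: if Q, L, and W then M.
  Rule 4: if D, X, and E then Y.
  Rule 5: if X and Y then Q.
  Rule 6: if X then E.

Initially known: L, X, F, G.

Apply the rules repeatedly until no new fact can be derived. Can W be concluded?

No

W would need G, M, and Q (Rule 1), but M is never established.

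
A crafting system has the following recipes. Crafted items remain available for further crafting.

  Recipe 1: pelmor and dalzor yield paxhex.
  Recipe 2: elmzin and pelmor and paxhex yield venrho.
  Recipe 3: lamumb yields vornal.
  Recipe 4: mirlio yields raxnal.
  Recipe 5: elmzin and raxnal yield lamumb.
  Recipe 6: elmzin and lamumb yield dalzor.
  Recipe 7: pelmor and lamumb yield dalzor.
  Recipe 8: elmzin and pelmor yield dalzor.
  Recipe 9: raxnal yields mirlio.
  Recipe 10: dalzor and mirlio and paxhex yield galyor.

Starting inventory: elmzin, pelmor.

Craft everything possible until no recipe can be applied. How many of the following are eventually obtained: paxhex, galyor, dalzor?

Using Recipe 8, elmzin and pelmor make dalzor.
pelmor and dalzor → paxhex (Recipe 1).
paxhex: reached.
galyor would need dalzor, mirlio, and paxhex (Recipe 10), but mirlio is never obtained.
dalzor: reached.
Reached: paxhex and dalzor — 2 of the 3.

2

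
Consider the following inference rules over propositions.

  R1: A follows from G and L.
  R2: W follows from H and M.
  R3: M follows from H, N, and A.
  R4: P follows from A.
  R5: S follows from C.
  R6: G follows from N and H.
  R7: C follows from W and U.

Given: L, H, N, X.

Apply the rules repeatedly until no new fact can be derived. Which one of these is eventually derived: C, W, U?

W

N and H hold, so G follows (R6).
G and L hold, so A follows (R1).
From H, N, and A, R3 gives M.
From H and M, R2 gives W.
C would need W and U (R7), but U is never established. No rule produces U, and it is not given.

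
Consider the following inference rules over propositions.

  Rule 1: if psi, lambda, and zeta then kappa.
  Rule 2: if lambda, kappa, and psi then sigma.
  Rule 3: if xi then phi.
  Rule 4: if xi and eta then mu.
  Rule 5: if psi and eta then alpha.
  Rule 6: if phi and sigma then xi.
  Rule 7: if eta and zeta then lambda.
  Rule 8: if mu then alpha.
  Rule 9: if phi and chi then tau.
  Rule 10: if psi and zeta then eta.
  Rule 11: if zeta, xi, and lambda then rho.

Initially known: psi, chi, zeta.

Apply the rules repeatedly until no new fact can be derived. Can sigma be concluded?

Yes

From psi and zeta, Rule 10 gives eta.
From eta and zeta, Rule 7 gives lambda.
From psi, lambda, and zeta, Rule 1 gives kappa.
lambda, kappa, and psi hold, so sigma follows (Rule 2).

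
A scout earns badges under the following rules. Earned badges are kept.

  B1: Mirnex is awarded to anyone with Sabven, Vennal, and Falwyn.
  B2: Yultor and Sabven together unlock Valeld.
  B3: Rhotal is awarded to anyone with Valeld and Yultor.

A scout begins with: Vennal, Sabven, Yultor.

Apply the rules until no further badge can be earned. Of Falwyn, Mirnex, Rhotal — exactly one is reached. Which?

Rhotal

With Yultor and Sabven, Valeld is earned (B2).
With Valeld and Yultor, Rhotal is earned (B3).
No rule produces Falwyn, and it is not given. Mirnex would need Sabven, Vennal, and Falwyn (B1), but Falwyn is never earned.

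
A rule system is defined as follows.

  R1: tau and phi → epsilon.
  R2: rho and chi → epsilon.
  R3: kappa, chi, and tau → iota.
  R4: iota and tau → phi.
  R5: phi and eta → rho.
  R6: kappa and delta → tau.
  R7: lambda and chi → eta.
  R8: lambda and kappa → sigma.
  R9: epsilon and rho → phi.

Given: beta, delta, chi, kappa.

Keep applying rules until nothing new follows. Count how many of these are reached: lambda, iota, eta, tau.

From kappa and delta, R6 gives tau.
kappa, chi, and tau hold, so iota follows (R3).
No rule produces lambda, and it is not given.
iota: reached.
eta would need lambda and chi (R7), but lambda is never established.
tau: reached.
Reached: iota and tau — 2 of the 4.

2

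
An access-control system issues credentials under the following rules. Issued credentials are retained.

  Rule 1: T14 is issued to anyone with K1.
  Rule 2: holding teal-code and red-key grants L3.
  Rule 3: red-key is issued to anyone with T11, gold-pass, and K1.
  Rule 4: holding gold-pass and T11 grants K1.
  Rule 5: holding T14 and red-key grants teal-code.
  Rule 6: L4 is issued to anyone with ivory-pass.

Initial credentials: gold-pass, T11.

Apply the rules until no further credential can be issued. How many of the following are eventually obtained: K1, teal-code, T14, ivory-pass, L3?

Holding gold-pass and T11 grants K1 (Rule 4).
Holding K1 grants T14 (Rule 1).
Holding T11, gold-pass, and K1 grants red-key (Rule 3).
Holding T14 and red-key grants teal-code (Rule 5).
Holding teal-code and red-key grants L3 (Rule 2).
K1: reached.
teal-code: reached.
T14: reached.
No rule produces ivory-pass, and it is not given.
L3: reached.
Reached: K1, teal-code, T14, and L3 — 4 of the 5.

4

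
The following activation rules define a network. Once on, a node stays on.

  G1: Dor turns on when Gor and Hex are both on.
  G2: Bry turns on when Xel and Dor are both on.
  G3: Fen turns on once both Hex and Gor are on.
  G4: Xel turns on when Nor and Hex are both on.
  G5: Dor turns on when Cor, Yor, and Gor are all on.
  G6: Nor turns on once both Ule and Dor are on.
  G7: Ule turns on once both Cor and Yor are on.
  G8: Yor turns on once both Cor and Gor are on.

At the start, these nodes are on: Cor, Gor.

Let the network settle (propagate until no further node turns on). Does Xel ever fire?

No

Xel would need Nor and Hex (G4), but Hex never turns on.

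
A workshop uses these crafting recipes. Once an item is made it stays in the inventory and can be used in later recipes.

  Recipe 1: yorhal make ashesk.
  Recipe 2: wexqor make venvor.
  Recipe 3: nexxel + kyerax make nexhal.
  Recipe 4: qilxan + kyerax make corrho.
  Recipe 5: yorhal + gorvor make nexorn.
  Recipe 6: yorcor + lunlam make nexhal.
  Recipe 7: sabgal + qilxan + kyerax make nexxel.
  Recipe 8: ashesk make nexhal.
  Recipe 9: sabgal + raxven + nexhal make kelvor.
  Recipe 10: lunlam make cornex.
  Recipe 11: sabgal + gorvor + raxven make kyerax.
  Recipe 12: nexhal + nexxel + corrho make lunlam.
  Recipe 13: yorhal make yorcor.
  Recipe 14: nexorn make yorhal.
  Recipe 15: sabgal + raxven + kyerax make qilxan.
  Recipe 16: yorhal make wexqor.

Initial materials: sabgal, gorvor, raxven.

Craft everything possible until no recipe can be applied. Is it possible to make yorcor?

No

yorcor would need yorhal (Recipe 13), but yorhal is never obtained.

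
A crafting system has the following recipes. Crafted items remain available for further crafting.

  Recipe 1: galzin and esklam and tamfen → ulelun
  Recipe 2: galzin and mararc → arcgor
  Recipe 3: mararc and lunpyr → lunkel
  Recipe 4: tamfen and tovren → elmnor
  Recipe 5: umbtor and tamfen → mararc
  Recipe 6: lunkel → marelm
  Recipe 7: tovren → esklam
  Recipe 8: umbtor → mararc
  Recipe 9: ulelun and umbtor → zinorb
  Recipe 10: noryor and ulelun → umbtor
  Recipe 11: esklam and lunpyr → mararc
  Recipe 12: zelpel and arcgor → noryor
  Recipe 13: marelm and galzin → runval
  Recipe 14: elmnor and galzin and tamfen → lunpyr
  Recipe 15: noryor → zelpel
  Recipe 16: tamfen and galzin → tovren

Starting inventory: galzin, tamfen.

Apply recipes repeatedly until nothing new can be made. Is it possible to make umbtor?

umbtor would need noryor and ulelun (Recipe 10), but noryor is never obtained.

No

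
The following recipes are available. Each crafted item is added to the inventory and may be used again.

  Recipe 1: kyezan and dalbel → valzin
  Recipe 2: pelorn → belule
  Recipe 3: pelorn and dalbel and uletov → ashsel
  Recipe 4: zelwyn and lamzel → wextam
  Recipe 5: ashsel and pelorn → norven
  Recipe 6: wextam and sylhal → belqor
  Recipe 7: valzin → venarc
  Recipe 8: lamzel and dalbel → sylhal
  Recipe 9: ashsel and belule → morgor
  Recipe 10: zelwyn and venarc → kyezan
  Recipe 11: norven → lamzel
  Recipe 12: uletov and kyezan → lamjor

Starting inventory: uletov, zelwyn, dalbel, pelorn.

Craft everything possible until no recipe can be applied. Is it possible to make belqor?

Yes

pelorn and dalbel and uletov → ashsel (Recipe 3).
ashsel and pelorn → norven (Recipe 5).
Using Recipe 11, norven makes lamzel.
lamzel and dalbel → sylhal (Recipe 8).
Using Recipe 4, zelwyn and lamzel make wextam.
wextam and sylhal → belqor (Recipe 6).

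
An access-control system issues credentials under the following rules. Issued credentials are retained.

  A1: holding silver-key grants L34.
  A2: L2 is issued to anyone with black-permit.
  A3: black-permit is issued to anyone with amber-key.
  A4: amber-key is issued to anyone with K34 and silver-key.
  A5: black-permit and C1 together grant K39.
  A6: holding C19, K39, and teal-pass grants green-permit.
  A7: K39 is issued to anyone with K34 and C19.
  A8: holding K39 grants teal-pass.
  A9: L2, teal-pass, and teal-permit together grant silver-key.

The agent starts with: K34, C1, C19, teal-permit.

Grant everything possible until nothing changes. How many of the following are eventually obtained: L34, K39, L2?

1

Holding K34 and C19 grants K39 (A7).
L34 would need silver-key (A1), but silver-key is never granted.
K39: reached.
L2 would need black-permit (A2), but black-permit is never granted.
Reached: K39 — 1 of the 3.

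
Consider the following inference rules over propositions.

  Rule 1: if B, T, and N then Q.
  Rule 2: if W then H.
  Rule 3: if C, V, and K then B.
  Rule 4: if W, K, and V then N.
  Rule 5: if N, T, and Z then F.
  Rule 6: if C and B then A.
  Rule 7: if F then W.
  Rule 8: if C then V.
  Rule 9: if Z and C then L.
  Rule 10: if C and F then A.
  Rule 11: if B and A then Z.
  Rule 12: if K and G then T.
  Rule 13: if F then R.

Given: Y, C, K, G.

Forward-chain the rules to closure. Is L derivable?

From C, Rule 8 gives V.
C, V, and K hold, so B follows (Rule 3).
From C and B, Rule 6 gives A.
From B and A, Rule 11 gives Z.
From Z and C, Rule 9 gives L.

Yes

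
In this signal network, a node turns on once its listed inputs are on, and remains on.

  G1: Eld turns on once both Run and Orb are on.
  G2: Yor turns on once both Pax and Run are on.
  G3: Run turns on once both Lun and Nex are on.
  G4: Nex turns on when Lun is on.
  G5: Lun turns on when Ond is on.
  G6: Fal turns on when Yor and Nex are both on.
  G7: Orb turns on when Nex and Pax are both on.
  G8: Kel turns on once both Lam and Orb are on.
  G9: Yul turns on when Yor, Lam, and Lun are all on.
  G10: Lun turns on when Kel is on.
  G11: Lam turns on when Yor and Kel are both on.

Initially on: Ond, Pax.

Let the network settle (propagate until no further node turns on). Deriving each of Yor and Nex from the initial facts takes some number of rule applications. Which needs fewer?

Nex

Nex: G5: Ond on → Lun on. G4: Lun on → Nex on. [2 rule applications]
Yor: Ond is on, so Lun turns on (G5). G4: Lun on → Nex on. G3: Lun and Nex on → Run on. Pax and Run are on, so Yor turns on (G2). [4 rule applications]
Nex needs fewer.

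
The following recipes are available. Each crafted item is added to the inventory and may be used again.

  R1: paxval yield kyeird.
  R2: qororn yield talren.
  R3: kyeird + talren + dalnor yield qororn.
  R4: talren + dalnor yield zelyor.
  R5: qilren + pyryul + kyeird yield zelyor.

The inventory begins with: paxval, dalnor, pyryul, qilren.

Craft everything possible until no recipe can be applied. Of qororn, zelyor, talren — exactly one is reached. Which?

zelyor

paxval → kyeird (R1).
Using R5, qilren, pyryul, and kyeird make zelyor.
qororn would need kyeird, talren, and dalnor (R3), but talren is never obtained. talren would need qororn (R2), but qororn is never obtained.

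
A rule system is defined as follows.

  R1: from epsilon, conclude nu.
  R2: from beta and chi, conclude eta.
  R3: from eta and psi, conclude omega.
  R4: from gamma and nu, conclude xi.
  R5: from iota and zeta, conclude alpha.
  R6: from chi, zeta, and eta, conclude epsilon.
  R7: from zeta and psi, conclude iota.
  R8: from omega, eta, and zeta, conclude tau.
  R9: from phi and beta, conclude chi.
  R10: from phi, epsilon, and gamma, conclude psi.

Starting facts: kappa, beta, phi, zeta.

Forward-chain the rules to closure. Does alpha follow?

No

alpha would need iota and zeta (R5), but iota is never established.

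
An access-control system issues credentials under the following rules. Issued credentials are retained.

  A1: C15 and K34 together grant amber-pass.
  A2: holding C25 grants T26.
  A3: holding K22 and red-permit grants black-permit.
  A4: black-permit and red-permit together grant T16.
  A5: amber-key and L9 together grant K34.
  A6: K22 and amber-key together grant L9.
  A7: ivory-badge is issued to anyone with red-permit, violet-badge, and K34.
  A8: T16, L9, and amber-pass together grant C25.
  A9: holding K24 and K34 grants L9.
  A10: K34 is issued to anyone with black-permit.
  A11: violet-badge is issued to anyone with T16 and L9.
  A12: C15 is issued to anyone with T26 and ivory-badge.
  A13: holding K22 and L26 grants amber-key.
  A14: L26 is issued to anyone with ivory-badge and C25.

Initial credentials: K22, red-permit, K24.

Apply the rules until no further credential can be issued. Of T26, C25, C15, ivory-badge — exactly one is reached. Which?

ivory-badge

Holding K22 and red-permit grants black-permit (A3).
Holding black-permit grants K34 (A10).
Holding black-permit and red-permit grants T16 (A4).
Holding K24 and K34 grants L9 (A9).
Holding T16 and L9 grants violet-badge (A11).
Holding red-permit, violet-badge, and K34 grants ivory-badge (A7).
T26 would need C25 (A2), but C25 is never granted. C25 would need T16, L9, and amber-pass (A8), but amber-pass is never granted. C15 would need T26 and ivory-badge (A12), but T26 is never granted.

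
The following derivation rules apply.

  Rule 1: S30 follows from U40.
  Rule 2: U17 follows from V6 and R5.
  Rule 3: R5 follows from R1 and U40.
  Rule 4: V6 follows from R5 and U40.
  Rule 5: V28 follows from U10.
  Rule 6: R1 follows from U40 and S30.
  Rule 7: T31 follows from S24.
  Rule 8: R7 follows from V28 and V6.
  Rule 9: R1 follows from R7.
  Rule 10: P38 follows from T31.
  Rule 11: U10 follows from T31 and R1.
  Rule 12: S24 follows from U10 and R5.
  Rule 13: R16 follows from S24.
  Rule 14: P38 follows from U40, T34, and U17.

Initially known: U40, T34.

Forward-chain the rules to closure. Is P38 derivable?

Yes

U40 holds, so S30 follows (Rule 1).
From U40 and S30, Rule 6 gives R1.
From R1 and U40, Rule 3 gives R5.
R5 and U40 hold, so V6 follows (Rule 4).
V6 and R5 hold, so U17 follows (Rule 2).
U40, T34, and U17 hold, so P38 follows (Rule 14).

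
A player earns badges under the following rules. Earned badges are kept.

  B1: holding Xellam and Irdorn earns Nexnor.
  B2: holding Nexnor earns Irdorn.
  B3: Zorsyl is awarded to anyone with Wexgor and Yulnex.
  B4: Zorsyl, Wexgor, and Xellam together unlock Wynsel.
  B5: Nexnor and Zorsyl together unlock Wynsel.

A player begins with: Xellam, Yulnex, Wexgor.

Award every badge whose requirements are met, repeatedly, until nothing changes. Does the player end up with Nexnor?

Nexnor would need Xellam and Irdorn (B1), but Irdorn is never earned.

No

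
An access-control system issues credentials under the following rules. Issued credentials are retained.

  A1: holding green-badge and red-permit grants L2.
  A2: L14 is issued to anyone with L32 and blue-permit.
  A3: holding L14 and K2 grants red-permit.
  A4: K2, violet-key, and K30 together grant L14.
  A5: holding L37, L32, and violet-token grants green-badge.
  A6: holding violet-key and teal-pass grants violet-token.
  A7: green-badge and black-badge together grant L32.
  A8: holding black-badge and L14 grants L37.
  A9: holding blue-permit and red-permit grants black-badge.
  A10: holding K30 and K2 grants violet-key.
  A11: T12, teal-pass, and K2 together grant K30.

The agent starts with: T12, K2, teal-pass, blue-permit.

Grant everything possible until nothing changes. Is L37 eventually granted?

Yes

Holding T12, teal-pass, and K2 grants K30 (A11).
Holding K30 and K2 grants violet-key (A10).
Holding K2, violet-key, and K30 grants L14 (A4).
Holding L14 and K2 grants red-permit (A3).
Holding blue-permit and red-permit grants black-badge (A9).
Holding black-badge and L14 grants L37 (A8).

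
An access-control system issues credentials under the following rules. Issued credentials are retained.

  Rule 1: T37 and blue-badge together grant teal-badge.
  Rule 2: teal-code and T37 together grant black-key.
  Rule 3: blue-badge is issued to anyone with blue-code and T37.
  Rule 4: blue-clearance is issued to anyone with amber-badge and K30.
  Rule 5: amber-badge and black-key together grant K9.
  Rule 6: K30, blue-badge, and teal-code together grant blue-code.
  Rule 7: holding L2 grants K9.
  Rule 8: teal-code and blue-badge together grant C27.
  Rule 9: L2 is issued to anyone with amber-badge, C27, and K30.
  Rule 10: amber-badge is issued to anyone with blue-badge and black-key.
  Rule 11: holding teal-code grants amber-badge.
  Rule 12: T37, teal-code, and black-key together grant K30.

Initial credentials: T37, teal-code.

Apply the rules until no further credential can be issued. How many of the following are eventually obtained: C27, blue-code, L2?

C27 would need teal-code and blue-badge (Rule 8), but blue-badge is never granted.
blue-code would need K30, blue-badge, and teal-code (Rule 6), but blue-badge is never granted.
L2 would need amber-badge, C27, and K30 (Rule 9), but C27 is never granted.
None of the 3 are reached.

0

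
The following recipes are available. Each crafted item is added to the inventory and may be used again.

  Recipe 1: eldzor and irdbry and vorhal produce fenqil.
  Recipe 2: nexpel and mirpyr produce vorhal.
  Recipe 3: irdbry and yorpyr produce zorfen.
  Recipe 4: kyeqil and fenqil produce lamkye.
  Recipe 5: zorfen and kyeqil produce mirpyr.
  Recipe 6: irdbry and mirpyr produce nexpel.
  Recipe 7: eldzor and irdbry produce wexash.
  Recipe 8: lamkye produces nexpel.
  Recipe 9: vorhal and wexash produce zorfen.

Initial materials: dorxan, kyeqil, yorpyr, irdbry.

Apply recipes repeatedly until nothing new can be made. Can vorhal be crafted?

irdbry and yorpyr → zorfen (Recipe 3).
Using Recipe 5, zorfen and kyeqil make mirpyr.
Using Recipe 6, irdbry and mirpyr make nexpel.
nexpel and mirpyr → vorhal (Recipe 2).

Yes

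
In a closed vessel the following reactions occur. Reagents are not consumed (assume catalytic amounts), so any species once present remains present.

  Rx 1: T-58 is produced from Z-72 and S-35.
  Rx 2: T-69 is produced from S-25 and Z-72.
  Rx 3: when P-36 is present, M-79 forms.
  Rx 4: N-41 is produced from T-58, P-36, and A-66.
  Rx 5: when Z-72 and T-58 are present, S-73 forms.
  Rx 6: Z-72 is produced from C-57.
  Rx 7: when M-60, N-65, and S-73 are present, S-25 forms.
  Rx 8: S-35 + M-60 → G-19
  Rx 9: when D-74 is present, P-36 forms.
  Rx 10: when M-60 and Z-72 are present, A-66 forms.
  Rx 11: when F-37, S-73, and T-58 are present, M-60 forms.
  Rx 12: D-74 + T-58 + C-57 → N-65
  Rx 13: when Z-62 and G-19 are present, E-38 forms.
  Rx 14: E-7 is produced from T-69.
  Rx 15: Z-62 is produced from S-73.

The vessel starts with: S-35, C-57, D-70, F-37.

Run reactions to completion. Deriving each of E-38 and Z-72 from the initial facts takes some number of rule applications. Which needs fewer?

Z-72: C-57 present → Z-72 forms (Rx 6). [1 rule application]
E-38: C-57 present → Z-72 forms (Rx 6). Z-72 and S-35 present → T-58 forms (Rx 1). Z-72 and T-58 present → S-73 forms (Rx 5). F-37, S-73, and T-58 present → M-60 forms (Rx 11). S-73 present → Z-62 forms (Rx 15). S-35 and M-60 present → G-19 forms (Rx 8). Z-62 and G-19 present → E-38 forms (Rx 13). [7 rule applications]
Z-72 needs fewer.

Z-72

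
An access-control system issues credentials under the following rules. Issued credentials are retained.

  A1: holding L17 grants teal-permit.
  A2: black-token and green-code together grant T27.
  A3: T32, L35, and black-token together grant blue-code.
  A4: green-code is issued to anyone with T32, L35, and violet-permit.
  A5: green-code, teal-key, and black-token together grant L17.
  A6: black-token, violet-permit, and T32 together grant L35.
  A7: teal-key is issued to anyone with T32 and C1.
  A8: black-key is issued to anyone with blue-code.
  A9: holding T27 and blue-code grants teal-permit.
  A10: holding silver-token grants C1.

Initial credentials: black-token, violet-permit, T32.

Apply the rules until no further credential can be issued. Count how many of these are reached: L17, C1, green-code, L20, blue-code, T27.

3

Holding black-token, violet-permit, and T32 grants L35 (A6).
Holding T32, L35, and black-token grants blue-code (A3).
Holding T32, L35, and violet-permit grants green-code (A4).
Holding black-token and green-code grants T27 (A2).
L17 would need green-code, teal-key, and black-token (A5), but teal-key is never granted.
C1 would need silver-token (A10), but silver-token is never granted.
green-code: reached.
No rule produces L20, and it is not given.
blue-code: reached.
T27: reached.
Reached: green-code, blue-code, and T27 — 3 of the 6.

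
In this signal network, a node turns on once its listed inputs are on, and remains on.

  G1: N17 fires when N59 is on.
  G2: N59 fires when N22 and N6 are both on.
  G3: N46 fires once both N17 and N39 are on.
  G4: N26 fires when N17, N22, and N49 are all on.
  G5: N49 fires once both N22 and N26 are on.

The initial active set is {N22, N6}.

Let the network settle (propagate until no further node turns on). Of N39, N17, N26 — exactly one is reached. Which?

N22 and N6 are on, so N59 fires (G2).
N59 is on, so N17 fires (G1).
No rule produces N39, and it is not given. N26 would need N17, N22, and N49 (G4), but N49 never turns on.

N17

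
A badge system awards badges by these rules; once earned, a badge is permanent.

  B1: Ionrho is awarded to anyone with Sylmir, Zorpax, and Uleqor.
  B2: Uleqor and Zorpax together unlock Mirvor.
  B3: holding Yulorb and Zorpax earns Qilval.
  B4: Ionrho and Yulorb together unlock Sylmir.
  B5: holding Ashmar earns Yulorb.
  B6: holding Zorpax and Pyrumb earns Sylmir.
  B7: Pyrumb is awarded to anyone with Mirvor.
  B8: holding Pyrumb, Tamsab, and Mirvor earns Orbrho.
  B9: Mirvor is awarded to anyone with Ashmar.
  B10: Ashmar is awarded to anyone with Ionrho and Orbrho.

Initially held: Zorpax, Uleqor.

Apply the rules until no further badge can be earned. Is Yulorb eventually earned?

Yulorb would need Ashmar (B5), but Ashmar is never earned.

No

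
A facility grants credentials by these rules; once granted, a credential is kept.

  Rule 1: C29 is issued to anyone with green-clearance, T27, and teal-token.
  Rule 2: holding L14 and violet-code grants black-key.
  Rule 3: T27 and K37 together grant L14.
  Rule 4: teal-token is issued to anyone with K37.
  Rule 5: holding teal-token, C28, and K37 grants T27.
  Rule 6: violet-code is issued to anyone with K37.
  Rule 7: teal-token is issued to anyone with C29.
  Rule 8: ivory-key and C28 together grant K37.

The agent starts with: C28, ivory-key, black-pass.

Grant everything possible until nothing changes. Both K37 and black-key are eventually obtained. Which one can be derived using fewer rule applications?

K37

K37: Holding ivory-key and C28 grants K37 (Rule 8). [1 rule application]
black-key: Holding ivory-key and C28 grants K37 (Rule 8). Holding K37 grants teal-token (Rule 4). Holding K37 grants violet-code (Rule 6). Holding teal-token, C28, and K37 grants T27 (Rule 5). Holding T27 and K37 grants L14 (Rule 3). Holding L14 and violet-code grants black-key (Rule 2). [6 rule applications]
K37 needs fewer.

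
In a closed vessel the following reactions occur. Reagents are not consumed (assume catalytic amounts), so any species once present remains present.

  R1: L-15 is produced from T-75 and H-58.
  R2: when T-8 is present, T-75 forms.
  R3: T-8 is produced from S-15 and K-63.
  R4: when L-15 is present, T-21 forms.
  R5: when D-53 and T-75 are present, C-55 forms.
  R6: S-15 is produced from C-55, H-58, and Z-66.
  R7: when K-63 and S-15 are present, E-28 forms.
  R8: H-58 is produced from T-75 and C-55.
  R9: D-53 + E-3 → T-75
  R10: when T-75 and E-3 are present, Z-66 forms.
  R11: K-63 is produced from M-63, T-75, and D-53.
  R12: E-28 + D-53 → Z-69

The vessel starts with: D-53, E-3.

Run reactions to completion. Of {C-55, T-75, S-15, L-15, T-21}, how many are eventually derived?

5

D-53 and E-3 present → T-75 forms (R9).
T-75 and E-3 present → Z-66 forms (R10).
D-53 and T-75 present → C-55 forms (R5).
T-75 and C-55 present → H-58 forms (R8).
C-55, H-58, and Z-66 present → S-15 forms (R6).
T-75 and H-58 present → L-15 forms (R1).
L-15 present → T-21 forms (R4).
C-55: reached.
T-75: reached.
S-15: reached.
L-15: reached.
T-21: reached.
All 5 are reached.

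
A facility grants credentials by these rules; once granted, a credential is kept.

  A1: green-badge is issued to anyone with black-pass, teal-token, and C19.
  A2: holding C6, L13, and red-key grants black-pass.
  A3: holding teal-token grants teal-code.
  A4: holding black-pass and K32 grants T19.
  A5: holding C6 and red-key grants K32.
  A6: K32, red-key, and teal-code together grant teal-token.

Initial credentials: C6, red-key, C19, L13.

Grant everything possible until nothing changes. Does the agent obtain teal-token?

No

teal-token would need K32, red-key, and teal-code (A6), but teal-code is never granted.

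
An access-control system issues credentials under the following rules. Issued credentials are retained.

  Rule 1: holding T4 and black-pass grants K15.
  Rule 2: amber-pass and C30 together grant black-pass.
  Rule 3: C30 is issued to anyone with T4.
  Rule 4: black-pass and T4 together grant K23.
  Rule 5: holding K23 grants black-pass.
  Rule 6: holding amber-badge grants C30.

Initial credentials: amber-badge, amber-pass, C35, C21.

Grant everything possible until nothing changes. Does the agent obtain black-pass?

Holding amber-badge grants C30 (Rule 6).
Holding amber-pass and C30 grants black-pass (Rule 2).

Yes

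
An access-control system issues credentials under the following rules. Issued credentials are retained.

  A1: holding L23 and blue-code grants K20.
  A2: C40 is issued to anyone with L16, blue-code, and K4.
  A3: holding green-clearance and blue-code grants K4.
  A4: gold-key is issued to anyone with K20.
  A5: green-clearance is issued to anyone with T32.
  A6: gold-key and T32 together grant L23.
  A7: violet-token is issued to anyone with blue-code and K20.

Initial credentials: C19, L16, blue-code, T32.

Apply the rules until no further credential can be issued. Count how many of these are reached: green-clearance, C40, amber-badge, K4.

3

Holding T32 grants green-clearance (A5).
Holding green-clearance and blue-code grants K4 (A3).
Holding L16, blue-code, and K4 grants C40 (A2).
green-clearance: reached.
C40: reached.
No rule produces amber-badge, and it is not given.
K4: reached.
Reached: green-clearance, C40, and K4 — 3 of the 4.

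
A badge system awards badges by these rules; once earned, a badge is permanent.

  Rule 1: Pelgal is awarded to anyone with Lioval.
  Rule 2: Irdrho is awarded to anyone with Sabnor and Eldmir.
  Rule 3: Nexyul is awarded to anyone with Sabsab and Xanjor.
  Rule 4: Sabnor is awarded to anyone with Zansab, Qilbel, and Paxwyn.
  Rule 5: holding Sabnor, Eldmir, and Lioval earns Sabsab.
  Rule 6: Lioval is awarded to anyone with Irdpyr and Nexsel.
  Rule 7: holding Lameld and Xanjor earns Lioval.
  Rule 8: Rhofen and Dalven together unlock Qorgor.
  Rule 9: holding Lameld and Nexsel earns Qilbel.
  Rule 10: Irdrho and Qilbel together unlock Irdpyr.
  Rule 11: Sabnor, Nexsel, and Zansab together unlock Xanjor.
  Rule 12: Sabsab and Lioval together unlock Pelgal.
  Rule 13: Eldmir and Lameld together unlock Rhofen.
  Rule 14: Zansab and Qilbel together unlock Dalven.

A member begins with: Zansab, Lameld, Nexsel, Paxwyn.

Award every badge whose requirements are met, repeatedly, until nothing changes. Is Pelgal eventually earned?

With Lameld and Nexsel, Qilbel is earned (Rule 9).
With Zansab, Qilbel, and Paxwyn, Sabnor is earned (Rule 4).
With Sabnor, Nexsel, and Zansab, Xanjor is earned (Rule 11).
With Lameld and Xanjor, Lioval is earned (Rule 7).
With Lioval, Pelgal is earned (Rule 1).

Yes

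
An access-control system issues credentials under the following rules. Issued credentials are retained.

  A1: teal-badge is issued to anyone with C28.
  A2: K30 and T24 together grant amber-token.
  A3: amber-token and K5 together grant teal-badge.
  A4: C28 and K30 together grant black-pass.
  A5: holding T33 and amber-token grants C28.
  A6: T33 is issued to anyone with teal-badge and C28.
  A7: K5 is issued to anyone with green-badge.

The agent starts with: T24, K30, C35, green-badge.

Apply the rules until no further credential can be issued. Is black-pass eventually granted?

No

black-pass would need C28 and K30 (A4), but C28 is never granted.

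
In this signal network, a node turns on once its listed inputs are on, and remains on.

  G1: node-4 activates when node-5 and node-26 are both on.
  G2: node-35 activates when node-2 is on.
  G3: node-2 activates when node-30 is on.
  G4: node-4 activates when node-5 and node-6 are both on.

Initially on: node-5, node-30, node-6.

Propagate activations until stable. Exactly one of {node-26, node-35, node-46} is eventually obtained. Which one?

node-35

node-30 is on, so node-2 activates (G3).
G2: node-2 on → node-35 on.
No rule produces node-46, and it is not given. No rule produces node-26, and it is not given.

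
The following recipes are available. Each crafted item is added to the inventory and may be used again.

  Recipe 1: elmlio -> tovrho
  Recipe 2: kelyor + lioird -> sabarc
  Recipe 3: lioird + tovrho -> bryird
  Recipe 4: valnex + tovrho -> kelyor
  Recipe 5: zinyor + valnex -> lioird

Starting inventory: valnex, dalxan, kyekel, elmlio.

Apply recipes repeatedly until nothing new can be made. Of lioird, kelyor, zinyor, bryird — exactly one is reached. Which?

kelyor

elmlio -> tovrho (Recipe 1).
valnex + tovrho -> kelyor (Recipe 4).
No rule produces zinyor, and it is not given. bryird would need lioird and tovrho (Recipe 3), but lioird is never obtained. lioird would need zinyor and valnex (Recipe 5), but zinyor is never obtained.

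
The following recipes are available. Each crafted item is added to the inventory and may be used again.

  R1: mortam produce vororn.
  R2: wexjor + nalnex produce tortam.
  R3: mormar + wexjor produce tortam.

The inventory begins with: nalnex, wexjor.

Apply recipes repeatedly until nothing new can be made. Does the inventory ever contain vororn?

vororn would need mortam (R1), but mortam is never obtained.

No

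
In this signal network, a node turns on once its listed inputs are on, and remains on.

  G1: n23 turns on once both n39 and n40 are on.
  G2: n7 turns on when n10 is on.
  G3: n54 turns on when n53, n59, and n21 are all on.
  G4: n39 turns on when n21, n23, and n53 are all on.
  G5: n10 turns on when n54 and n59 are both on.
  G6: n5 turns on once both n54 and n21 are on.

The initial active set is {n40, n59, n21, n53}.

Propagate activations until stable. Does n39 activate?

n39 would need n21, n23, and n53 (G4), but n23 never turns on.

No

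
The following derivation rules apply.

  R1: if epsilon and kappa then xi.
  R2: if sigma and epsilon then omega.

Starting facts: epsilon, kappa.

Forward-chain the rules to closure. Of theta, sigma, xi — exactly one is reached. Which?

epsilon and kappa hold, so xi follows (R1).
No rule produces theta, and it is not given. No rule produces sigma, and it is not given.

xi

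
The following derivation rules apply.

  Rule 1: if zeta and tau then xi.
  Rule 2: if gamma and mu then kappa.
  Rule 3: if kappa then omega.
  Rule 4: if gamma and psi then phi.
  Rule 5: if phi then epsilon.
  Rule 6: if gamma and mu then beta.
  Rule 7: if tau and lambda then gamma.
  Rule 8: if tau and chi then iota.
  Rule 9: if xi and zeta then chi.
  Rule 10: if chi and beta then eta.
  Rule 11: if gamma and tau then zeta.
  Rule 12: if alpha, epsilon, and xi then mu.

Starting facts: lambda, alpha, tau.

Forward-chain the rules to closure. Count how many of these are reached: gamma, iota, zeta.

tau and lambda hold, so gamma follows (Rule 7).
gamma and tau hold, so zeta follows (Rule 11).
zeta and tau hold, so xi follows (Rule 1).
From xi and zeta, Rule 9 gives chi.
From tau and chi, Rule 8 gives iota.
gamma: reached.
iota: reached.
zeta: reached.
All 3 are reached.

3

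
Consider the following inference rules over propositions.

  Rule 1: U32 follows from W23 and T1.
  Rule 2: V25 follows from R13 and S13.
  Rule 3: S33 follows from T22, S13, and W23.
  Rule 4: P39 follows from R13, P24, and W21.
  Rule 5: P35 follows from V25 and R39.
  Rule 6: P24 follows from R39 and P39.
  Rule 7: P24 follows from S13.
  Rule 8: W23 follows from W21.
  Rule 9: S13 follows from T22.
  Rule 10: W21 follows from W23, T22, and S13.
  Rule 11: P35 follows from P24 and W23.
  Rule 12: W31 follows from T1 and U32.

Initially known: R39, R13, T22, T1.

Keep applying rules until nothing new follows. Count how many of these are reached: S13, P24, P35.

3

T22 holds, so S13 follows (Rule 9).
S13 holds, so P24 follows (Rule 7).
R13 and S13 hold, so V25 follows (Rule 2).
V25 and R39 hold, so P35 follows (Rule 5).
S13: reached.
P24: reached.
P35: reached.
All 3 are reached.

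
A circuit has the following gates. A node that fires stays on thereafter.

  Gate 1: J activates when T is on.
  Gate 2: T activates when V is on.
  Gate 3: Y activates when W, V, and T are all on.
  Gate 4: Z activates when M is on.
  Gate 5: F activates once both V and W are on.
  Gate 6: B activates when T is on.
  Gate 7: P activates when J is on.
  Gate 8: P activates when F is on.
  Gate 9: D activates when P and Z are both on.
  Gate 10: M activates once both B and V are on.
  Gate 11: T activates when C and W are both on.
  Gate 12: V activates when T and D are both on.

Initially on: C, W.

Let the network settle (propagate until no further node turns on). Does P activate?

Gate 11: C and W on → T on.
Gate 1: T on → J on.
Gate 7: J on → P on.

Yes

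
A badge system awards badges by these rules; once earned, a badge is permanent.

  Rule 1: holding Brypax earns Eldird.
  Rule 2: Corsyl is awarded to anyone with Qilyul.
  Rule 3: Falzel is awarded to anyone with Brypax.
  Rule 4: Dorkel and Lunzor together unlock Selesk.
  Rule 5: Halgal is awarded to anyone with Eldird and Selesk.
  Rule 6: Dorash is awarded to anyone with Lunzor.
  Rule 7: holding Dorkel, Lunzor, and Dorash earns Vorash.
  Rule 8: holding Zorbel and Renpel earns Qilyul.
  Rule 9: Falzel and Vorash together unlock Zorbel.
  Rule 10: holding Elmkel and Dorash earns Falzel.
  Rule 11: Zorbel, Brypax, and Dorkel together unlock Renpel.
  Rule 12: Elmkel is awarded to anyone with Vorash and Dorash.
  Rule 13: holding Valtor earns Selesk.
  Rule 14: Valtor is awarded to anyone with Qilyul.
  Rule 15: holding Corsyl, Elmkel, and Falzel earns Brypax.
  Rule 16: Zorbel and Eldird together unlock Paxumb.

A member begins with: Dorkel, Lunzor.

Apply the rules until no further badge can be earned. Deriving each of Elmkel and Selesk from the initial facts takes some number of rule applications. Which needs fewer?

Selesk: With Dorkel and Lunzor, Selesk is earned (Rule 4). [1 rule application]
Elmkel: With Lunzor, Dorash is earned (Rule 6). With Dorkel, Lunzor, and Dorash, Vorash is earned (Rule 7). With Vorash and Dorash, Elmkel is earned (Rule 12). [3 rule applications]
Selesk needs fewer.

Selesk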